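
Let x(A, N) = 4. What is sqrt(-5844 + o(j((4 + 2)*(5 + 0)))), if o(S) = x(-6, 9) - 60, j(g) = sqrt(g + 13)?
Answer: 10*I*sqrt(59) ≈ 76.811*I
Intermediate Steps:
j(g) = sqrt(13 + g)
o(S) = -56 (o(S) = 4 - 60 = -56)
sqrt(-5844 + o(j((4 + 2)*(5 + 0)))) = sqrt(-5844 - 56) = sqrt(-5900) = 10*I*sqrt(59)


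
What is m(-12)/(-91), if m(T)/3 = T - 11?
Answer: 69/91 ≈ 0.75824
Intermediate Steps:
m(T) = -33 + 3*T (m(T) = 3*(T - 11) = 3*(-11 + T) = -33 + 3*T)
m(-12)/(-91) = (-33 + 3*(-12))/(-91) = (-33 - 36)*(-1/91) = -69*(-1/91) = 69/91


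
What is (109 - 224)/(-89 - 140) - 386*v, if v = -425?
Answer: 37567565/229 ≈ 1.6405e+5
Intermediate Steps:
(109 - 224)/(-89 - 140) - 386*v = (109 - 224)/(-89 - 140) - 386*(-425) = -115/(-229) + 164050 = -115*(-1/229) + 164050 = 115/229 + 164050 = 37567565/229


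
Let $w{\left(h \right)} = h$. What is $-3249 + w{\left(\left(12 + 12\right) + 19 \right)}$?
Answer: $-3206$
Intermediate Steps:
$-3249 + w{\left(\left(12 + 12\right) + 19 \right)} = -3249 + \left(\left(12 + 12\right) + 19\right) = -3249 + \left(24 + 19\right) = -3249 + 43 = -3206$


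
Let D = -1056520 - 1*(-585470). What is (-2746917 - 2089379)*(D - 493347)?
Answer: 4664109353512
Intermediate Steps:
D = -471050 (D = -1056520 + 585470 = -471050)
(-2746917 - 2089379)*(D - 493347) = (-2746917 - 2089379)*(-471050 - 493347) = -4836296*(-964397) = 4664109353512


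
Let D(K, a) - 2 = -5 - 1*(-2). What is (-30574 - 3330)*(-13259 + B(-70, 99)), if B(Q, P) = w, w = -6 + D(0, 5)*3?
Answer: 449838272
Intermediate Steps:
D(K, a) = -1 (D(K, a) = 2 + (-5 - 1*(-2)) = 2 + (-5 + 2) = 2 - 3 = -1)
w = -9 (w = -6 - 1*3 = -6 - 3 = -9)
B(Q, P) = -9
(-30574 - 3330)*(-13259 + B(-70, 99)) = (-30574 - 3330)*(-13259 - 9) = -33904*(-13268) = 449838272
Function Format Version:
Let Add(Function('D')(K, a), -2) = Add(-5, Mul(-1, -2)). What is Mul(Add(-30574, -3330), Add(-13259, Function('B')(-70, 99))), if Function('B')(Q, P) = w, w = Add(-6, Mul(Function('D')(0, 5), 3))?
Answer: 449838272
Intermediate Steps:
Function('D')(K, a) = -1 (Function('D')(K, a) = Add(2, Add(-5, Mul(-1, -2))) = Add(2, Add(-5, 2)) = Add(2, -3) = -1)
w = -9 (w = Add(-6, Mul(-1, 3)) = Add(-6, -3) = -9)
Function('B')(Q, P) = -9
Mul(Add(-30574, -3330), Add(-13259, Function('B')(-70, 99))) = Mul(Add(-30574, -3330), Add(-13259, -9)) = Mul(-33904, -13268) = 449838272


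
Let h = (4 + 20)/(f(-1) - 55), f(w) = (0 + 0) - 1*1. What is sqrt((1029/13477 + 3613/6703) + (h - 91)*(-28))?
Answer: 2*sqrt(5224073171438845997)/90336331 ≈ 50.603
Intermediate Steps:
f(w) = -1 (f(w) = 0 - 1 = -1)
h = -3/7 (h = (4 + 20)/(-1 - 55) = 24/(-56) = 24*(-1/56) = -3/7 ≈ -0.42857)
sqrt((1029/13477 + 3613/6703) + (h - 91)*(-28)) = sqrt((1029/13477 + 3613/6703) + (-3/7 - 91)*(-28)) = sqrt((1029*(1/13477) + 3613*(1/6703)) - 640/7*(-28)) = sqrt((1029/13477 + 3613/6703) + 2560) = sqrt(55589788/90336331 + 2560) = sqrt(231316597148/90336331) = 2*sqrt(5224073171438845997)/90336331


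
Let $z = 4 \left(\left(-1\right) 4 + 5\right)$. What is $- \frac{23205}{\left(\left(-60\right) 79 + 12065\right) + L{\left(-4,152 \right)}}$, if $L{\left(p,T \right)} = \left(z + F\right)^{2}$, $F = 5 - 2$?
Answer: $- \frac{7735}{2458} \approx -3.1469$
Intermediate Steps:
$F = 3$
$z = 4$ ($z = 4 \left(-4 + 5\right) = 4 \cdot 1 = 4$)
$L{\left(p,T \right)} = 49$ ($L{\left(p,T \right)} = \left(4 + 3\right)^{2} = 7^{2} = 49$)
$- \frac{23205}{\left(\left(-60\right) 79 + 12065\right) + L{\left(-4,152 \right)}} = - \frac{23205}{\left(\left(-60\right) 79 + 12065\right) + 49} = - \frac{23205}{\left(-4740 + 12065\right) + 49} = - \frac{23205}{7325 + 49} = - \frac{23205}{7374} = \left(-23205\right) \frac{1}{7374} = - \frac{7735}{2458}$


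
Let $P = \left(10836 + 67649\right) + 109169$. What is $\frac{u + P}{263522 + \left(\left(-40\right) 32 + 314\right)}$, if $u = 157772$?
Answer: $\frac{172713}{131278} \approx 1.3156$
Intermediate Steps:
$P = 187654$ ($P = 78485 + 109169 = 187654$)
$\frac{u + P}{263522 + \left(\left(-40\right) 32 + 314\right)} = \frac{157772 + 187654}{263522 + \left(\left(-40\right) 32 + 314\right)} = \frac{345426}{263522 + \left(-1280 + 314\right)} = \frac{345426}{263522 - 966} = \frac{345426}{262556} = 345426 \cdot \frac{1}{262556} = \frac{172713}{131278}$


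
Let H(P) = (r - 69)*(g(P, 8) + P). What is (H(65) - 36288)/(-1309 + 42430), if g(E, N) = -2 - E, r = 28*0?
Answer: -12050/13707 ≈ -0.87911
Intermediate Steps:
r = 0
H(P) = 138 (H(P) = (0 - 69)*((-2 - P) + P) = -69*(-2) = 138)
(H(65) - 36288)/(-1309 + 42430) = (138 - 36288)/(-1309 + 42430) = -36150/41121 = -36150*1/41121 = -12050/13707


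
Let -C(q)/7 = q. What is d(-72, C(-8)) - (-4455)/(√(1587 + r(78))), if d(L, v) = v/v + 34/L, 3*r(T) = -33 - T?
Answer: 19/36 + 891*√62/62 ≈ 113.68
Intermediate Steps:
r(T) = -11 - T/3 (r(T) = (-33 - T)/3 = -11 - T/3)
C(q) = -7*q
d(L, v) = 1 + 34/L
d(-72, C(-8)) - (-4455)/(√(1587 + r(78))) = (34 - 72)/(-72) - (-4455)/(√(1587 + (-11 - ⅓*78))) = -1/72*(-38) - (-4455)/(√(1587 + (-11 - 26))) = 19/36 - (-4455)/(√(1587 - 37)) = 19/36 - (-4455)/(√1550) = 19/36 - (-4455)/(5*√62) = 19/36 - (-4455)*√62/310 = 19/36 - (-891)*√62/62 = 19/36 + 891*√62/62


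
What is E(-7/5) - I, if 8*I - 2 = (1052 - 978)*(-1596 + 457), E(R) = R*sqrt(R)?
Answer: 21071/2 - 7*I*sqrt(35)/25 ≈ 10536.0 - 1.6565*I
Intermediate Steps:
E(R) = R**(3/2)
I = -21071/2 (I = 1/4 + ((1052 - 978)*(-1596 + 457))/8 = 1/4 + (74*(-1139))/8 = 1/4 + (1/8)*(-84286) = 1/4 - 42143/4 = -21071/2 ≈ -10536.)
E(-7/5) - I = (-7/5)**(3/2) - 1*(-21071/2) = (-7*1/5)**(3/2) + 21071/2 = (-7/5)**(3/2) + 21071/2 = -7*I*sqrt(35)/25 + 21071/2 = 21071/2 - 7*I*sqrt(35)/25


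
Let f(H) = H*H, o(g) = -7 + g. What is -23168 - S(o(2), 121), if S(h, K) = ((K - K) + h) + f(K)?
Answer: -37804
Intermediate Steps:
f(H) = H²
S(h, K) = h + K² (S(h, K) = ((K - K) + h) + K² = (0 + h) + K² = h + K²)
-23168 - S(o(2), 121) = -23168 - ((-7 + 2) + 121²) = -23168 - (-5 + 14641) = -23168 - 1*14636 = -23168 - 14636 = -37804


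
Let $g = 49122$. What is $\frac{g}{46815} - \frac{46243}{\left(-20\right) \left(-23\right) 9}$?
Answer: $- \frac{130766731}{12920940} \approx -10.121$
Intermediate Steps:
$\frac{g}{46815} - \frac{46243}{\left(-20\right) \left(-23\right) 9} = \frac{49122}{46815} - \frac{46243}{\left(-20\right) \left(-23\right) 9} = 49122 \cdot \frac{1}{46815} - \frac{46243}{460 \cdot 9} = \frac{16374}{15605} - \frac{46243}{4140} = - \frac{130766731}{12920940}$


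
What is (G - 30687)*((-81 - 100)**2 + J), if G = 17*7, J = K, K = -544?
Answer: -984809256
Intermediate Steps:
J = -544
G = 119
(G - 30687)*((-81 - 100)**2 + J) = (119 - 30687)*((-81 - 100)**2 - 544) = -30568*((-181)**2 - 544) = -30568*(32761 - 544) = -30568*32217 = -984809256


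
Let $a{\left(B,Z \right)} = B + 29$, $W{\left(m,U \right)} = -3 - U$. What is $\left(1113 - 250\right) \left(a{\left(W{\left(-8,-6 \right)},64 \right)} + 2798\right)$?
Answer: $2442290$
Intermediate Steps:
$a{\left(B,Z \right)} = 29 + B$
$\left(1113 - 250\right) \left(a{\left(W{\left(-8,-6 \right)},64 \right)} + 2798\right) = \left(1113 - 250\right) \left(\left(29 - -3\right) + 2798\right) = 863 \left(\left(29 + \left(-3 + 6\right)\right) + 2798\right) = 863 \left(\left(29 + 3\right) + 2798\right) = 863 \left(32 + 2798\right) = 863 \cdot 2830 = 2442290$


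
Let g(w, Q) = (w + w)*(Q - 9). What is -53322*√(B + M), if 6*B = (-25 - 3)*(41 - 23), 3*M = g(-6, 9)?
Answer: -106644*I*√21 ≈ -4.887e+5*I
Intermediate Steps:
g(w, Q) = 2*w*(-9 + Q) (g(w, Q) = (2*w)*(-9 + Q) = 2*w*(-9 + Q))
M = 0 (M = (2*(-6)*(-9 + 9))/3 = (2*(-6)*0)/3 = (⅓)*0 = 0)
B = -84 (B = ((-25 - 3)*(41 - 23))/6 = (-28*18)/6 = (⅙)*(-504) = -84)
-53322*√(B + M) = -53322*√(-84 + 0) = -106644*I*√21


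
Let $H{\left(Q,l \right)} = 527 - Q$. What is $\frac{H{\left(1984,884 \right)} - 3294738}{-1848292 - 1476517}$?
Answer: $\frac{3296195}{3324809} \approx 0.99139$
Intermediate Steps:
$\frac{H{\left(1984,884 \right)} - 3294738}{-1848292 - 1476517} = \frac{\left(527 - 1984\right) - 3294738}{-1848292 - 1476517} = \frac{\left(527 - 1984\right) - 3294738}{-3324809} = \left(-1457 - 3294738\right) \left(- \frac{1}{3324809}\right) = \left(-3296195\right) \left(- \frac{1}{3324809}\right) = \frac{3296195}{3324809}$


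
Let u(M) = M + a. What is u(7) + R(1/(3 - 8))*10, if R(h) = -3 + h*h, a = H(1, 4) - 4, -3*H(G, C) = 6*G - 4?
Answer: -409/15 ≈ -27.267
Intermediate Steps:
H(G, C) = 4/3 - 2*G (H(G, C) = -(6*G - 4)/3 = -(-4 + 6*G)/3 = 4/3 - 2*G)
a = -14/3 (a = (4/3 - 2*1) - 4 = (4/3 - 2) - 4 = -⅔ - 4 = -14/3 ≈ -4.6667)
u(M) = -14/3 + M (u(M) = M - 14/3 = -14/3 + M)
R(h) = -3 + h²
u(7) + R(1/(3 - 8))*10 = (-14/3 + 7) + (-3 + (1/(3 - 8))²)*10 = 7/3 + (-3 + (1/(-5))²)*10 = 7/3 + (-3 + (-⅕)²)*10 = 7/3 + (-3 + 1/25)*10 = 7/3 - 74/25*10 = 7/3 - 148/5 = -409/15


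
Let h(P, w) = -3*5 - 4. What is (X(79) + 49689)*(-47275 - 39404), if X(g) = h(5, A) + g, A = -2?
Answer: -4312193571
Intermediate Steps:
h(P, w) = -19 (h(P, w) = -15 - 4 = -19)
X(g) = -19 + g
(X(79) + 49689)*(-47275 - 39404) = ((-19 + 79) + 49689)*(-47275 - 39404) = (60 + 49689)*(-86679) = 49749*(-86679) = -4312193571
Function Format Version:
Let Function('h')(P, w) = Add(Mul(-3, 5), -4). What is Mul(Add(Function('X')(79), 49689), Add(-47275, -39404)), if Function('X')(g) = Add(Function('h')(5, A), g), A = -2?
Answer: -4312193571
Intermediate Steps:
Function('h')(P, w) = -19 (Function('h')(P, w) = Add(-15, -4) = -19)
Function('X')(g) = Add(-19, g)
Mul(Add(Function('X')(79), 49689), Add(-47275, -39404)) = Mul(Add(Add(-19, 79), 49689), Add(-47275, -39404)) = Mul(Add(60, 49689), -86679) = Mul(49749, -86679) = -4312193571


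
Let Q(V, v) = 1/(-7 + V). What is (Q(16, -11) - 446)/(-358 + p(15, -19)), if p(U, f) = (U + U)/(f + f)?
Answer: 76247/61353 ≈ 1.2428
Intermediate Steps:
p(U, f) = U/f (p(U, f) = (2*U)/((2*f)) = (2*U)*(1/(2*f)) = U/f)
(Q(16, -11) - 446)/(-358 + p(15, -19)) = (1/(-7 + 16) - 446)/(-358 + 15/(-19)) = (1/9 - 446)/(-358 + 15*(-1/19)) = (⅑ - 446)/(-358 - 15/19) = -4013/(9*(-6817/19)) = -4013/9*(-19/6817) = 76247/61353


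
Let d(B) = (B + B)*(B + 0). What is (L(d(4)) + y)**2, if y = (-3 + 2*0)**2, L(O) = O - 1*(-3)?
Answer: 1936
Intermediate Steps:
d(B) = 2*B**2 (d(B) = (2*B)*B = 2*B**2)
L(O) = 3 + O (L(O) = O + 3 = 3 + O)
y = 9 (y = (-3 + 0)**2 = (-3)**2 = 9)
(L(d(4)) + y)**2 = ((3 + 2*4**2) + 9)**2 = ((3 + 2*16) + 9)**2 = ((3 + 32) + 9)**2 = (35 + 9)**2 = 44**2 = 1936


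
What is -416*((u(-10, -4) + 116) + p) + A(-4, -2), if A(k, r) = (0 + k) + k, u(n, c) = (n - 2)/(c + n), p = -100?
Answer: -49144/7 ≈ -7020.6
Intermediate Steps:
u(n, c) = (-2 + n)/(c + n)
A(k, r) = 2*k (A(k, r) = k + k = 2*k)
-416*((u(-10, -4) + 116) + p) + A(-4, -2) = -416*(((-2 - 10)/(-4 - 10) + 116) - 100) + 2*(-4) = -416*((-12/(-14) + 116) - 100) - 8 = -416*((-1/14*(-12) + 116) - 100) - 8 = -416*((6/7 + 116) - 100) - 8 = -416*(818/7 - 100) - 8 = -416*118/7 - 8 = -49088/7 - 8 = -49144/7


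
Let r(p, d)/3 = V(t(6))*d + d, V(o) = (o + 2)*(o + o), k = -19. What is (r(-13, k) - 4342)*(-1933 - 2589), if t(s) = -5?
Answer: 27624898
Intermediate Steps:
V(o) = 2*o*(2 + o) (V(o) = (2 + o)*(2*o) = 2*o*(2 + o))
r(p, d) = 93*d (r(p, d) = 3*((2*(-5)*(2 - 5))*d + d) = 3*((2*(-5)*(-3))*d + d) = 3*(30*d + d) = 3*(31*d) = 93*d)
(r(-13, k) - 4342)*(-1933 - 2589) = (93*(-19) - 4342)*(-1933 - 2589) = (-1767 - 4342)*(-4522) = -6109*(-4522) = 27624898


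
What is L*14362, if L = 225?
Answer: 3231450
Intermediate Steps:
L*14362 = 225*14362 = 3231450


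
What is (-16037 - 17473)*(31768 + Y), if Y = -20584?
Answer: -374775840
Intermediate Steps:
(-16037 - 17473)*(31768 + Y) = (-16037 - 17473)*(31768 - 20584) = -33510*11184 = -374775840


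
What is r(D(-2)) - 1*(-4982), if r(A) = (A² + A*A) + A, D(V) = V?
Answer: 4988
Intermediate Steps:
r(A) = A + 2*A² (r(A) = (A² + A²) + A = 2*A² + A = A + 2*A²)
r(D(-2)) - 1*(-4982) = -2*(1 + 2*(-2)) - 1*(-4982) = -2*(1 - 4) + 4982 = -2*(-3) + 4982 = 6 + 4982 = 4988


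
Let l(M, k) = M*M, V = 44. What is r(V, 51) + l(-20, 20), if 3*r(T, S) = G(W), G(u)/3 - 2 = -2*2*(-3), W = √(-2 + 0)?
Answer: 414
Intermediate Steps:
l(M, k) = M²
W = I*√2 (W = √(-2) = I*√2 ≈ 1.4142*I)
G(u) = 42 (G(u) = 6 + 3*(-2*2*(-3)) = 6 + 3*(-4*(-3)) = 6 + 3*12 = 6 + 36 = 42)
r(T, S) = 14 (r(T, S) = (⅓)*42 = 14)
r(V, 51) + l(-20, 20) = 14 + (-20)² = 14 + 400 = 414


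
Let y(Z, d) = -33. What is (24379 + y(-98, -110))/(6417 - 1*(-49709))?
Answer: 1739/4009 ≈ 0.43377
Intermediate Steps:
(24379 + y(-98, -110))/(6417 - 1*(-49709)) = (24379 - 33)/(6417 - 1*(-49709)) = 24346/(6417 + 49709) = 24346/56126 = 24346*(1/56126) = 1739/4009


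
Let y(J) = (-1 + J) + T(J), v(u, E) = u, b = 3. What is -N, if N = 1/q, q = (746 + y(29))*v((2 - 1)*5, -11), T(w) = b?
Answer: -1/3885 ≈ -0.00025740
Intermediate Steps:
T(w) = 3
y(J) = 2 + J (y(J) = (-1 + J) + 3 = 2 + J)
q = 3885 (q = (746 + (2 + 29))*((2 - 1)*5) = (746 + 31)*(1*5) = 777*5 = 3885)
N = 1/3885 ≈ 0.00025740
-N = -1*1/3885 = -1/3885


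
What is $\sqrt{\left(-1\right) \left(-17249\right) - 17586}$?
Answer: $i \sqrt{337} \approx 18.358 i$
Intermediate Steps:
$\sqrt{\left(-1\right) \left(-17249\right) - 17586} = \sqrt{17249 - 17586} = \sqrt{-337} = i \sqrt{337}$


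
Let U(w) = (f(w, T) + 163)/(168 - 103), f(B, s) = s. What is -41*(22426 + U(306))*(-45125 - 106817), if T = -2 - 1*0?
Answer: 9081860662322/65 ≈ 1.3972e+11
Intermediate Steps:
T = -2 (T = -2 + 0 = -2)
U(w) = 161/65 (U(w) = (-2 + 163)/(168 - 103) = 161/65)
-41*(22426 + U(306))*(-45125 - 106817) = -41*(22426 + 161/65)*(-45125 - 106817) = -59771891*(-151942)/65 = -41*(-221508796642/65) = 9081860662322/65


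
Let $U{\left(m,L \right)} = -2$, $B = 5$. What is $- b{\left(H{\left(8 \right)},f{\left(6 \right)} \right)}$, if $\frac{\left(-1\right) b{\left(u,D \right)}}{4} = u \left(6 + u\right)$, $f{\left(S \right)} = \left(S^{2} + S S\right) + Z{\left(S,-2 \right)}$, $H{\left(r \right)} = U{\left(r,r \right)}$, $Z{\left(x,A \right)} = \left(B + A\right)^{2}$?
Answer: $-32$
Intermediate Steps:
$Z{\left(x,A \right)} = \left(5 + A\right)^{2}$
$H{\left(r \right)} = -2$
$f{\left(S \right)} = 9 + 2 S^{2}$ ($f{\left(S \right)} = \left(S^{2} + S S\right) + \left(5 - 2\right)^{2} = \left(S^{2} + S^{2}\right) + 3^{2} = 2 S^{2} + 9 = 9 + 2 S^{2}$)
$b{\left(u,D \right)} = - 4 u \left(6 + u\right)$
$- b{\left(H{\left(8 \right)},f{\left(6 \right)} \right)} = - \left(-4\right) \left(-2\right) \left(6 - 2\right) = - \left(-4\right) \left(-2\right) 4 = \left(-1\right) 32 = -32$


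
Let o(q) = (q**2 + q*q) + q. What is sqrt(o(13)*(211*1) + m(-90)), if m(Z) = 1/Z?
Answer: sqrt(66654890)/30 ≈ 272.14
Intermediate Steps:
o(q) = q + 2*q**2 (o(q) = (q**2 + q**2) + q = 2*q**2 + q = q + 2*q**2)
sqrt(o(13)*(211*1) + m(-90)) = sqrt((13*(1 + 2*13))*(211*1) + 1/(-90)) = sqrt((13*(1 + 26))*211 - 1/90) = sqrt((13*27)*211 - 1/90) = sqrt(351*211 - 1/90) = sqrt(74061 - 1/90) = sqrt(6665489/90) = sqrt(66654890)/30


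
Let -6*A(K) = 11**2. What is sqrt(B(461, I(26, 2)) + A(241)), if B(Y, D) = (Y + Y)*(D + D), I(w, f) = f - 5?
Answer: I*sqrt(199878)/6 ≈ 74.513*I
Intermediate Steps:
A(K) = -121/6 (A(K) = -1/6*11**2 = -1/6*121 = -121/6)
I(w, f) = -5 + f
B(Y, D) = 4*D*Y (B(Y, D) = (2*Y)*(2*D) = 4*D*Y)
sqrt(B(461, I(26, 2)) + A(241)) = sqrt(4*(-5 + 2)*461 - 121/6) = sqrt(4*(-3)*461 - 121/6) = sqrt(-5532 - 121/6) = sqrt(-33313/6) = I*sqrt(199878)/6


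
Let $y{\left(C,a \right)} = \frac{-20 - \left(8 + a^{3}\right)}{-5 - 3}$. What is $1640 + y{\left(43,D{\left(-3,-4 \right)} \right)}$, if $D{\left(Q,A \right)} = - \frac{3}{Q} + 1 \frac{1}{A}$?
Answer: $\frac{841499}{512} \approx 1643.6$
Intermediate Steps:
$D{\left(Q,A \right)} = \frac{1}{A} - \frac{3}{Q}$ ($D{\left(Q,A \right)} = - \frac{3}{Q} + \frac{1}{A} = \frac{1}{A} - \frac{3}{Q}$)
$y{\left(C,a \right)} = \frac{7}{2} + \frac{a^{3}}{8}$ ($y{\left(C,a \right)} = \frac{-28 - a^{3}}{-8} = \left(-28 - a^{3}\right) \left(- \frac{1}{8}\right) = \frac{7}{2} + \frac{a^{3}}{8}$)
$1640 + y{\left(43,D{\left(-3,-4 \right)} \right)} = 1640 + \left(\frac{7}{2} + \frac{\left(\frac{1}{-4} - \frac{3}{-3}\right)^{3}}{8}\right) = 1640 + \left(\frac{7}{2} + \frac{\left(- \frac{1}{4} - -1\right)^{3}}{8}\right) = 1640 + \left(\frac{7}{2} + \frac{\left(- \frac{1}{4} + 1\right)^{3}}{8}\right) = 1640 + \left(\frac{7}{2} + \frac{\left(\frac{3}{4}\right)^{3}}{8}\right) = 1640 + \left(\frac{7}{2} + \frac{1}{8} \cdot \frac{27}{64}\right) = 1640 + \left(\frac{7}{2} + \frac{27}{512}\right) = 1640 + \frac{1819}{512} = \frac{841499}{512}$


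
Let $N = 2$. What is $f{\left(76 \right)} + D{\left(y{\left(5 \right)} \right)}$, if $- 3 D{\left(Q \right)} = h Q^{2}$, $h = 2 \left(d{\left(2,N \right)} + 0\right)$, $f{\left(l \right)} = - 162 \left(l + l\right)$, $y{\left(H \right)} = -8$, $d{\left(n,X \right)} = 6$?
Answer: $-24880$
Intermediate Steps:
$f{\left(l \right)} = - 324 l$ ($f{\left(l \right)} = - 162 \cdot 2 l = - 324 l$)
$h = 12$ ($h = 2 \left(6 + 0\right) = 2 \cdot 6 = 12$)
$D{\left(Q \right)} = - 4 Q^{2}$ ($D{\left(Q \right)} = - \frac{12 Q^{2}}{3} = - 4 Q^{2}$)
$f{\left(76 \right)} + D{\left(y{\left(5 \right)} \right)} = \left(-324\right) 76 - 4 \left(-8\right)^{2} = -24624 - 256 = -24880$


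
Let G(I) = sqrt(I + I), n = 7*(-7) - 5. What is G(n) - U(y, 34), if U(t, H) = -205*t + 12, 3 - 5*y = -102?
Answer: 4293 + 6*I*sqrt(3) ≈ 4293.0 + 10.392*I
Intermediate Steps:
y = 21 (y = 3/5 - 1/5*(-102) = 3/5 + 102/5 = 21)
U(t, H) = 12 - 205*t
n = -54 (n = -49 - 5 = -54)
G(I) = sqrt(2)*sqrt(I) (G(I) = sqrt(2*I) = sqrt(2)*sqrt(I))
G(n) - U(y, 34) = sqrt(2)*sqrt(-54) - (12 - 205*21) = sqrt(2)*(3*I*sqrt(6)) - (12 - 4305) = 6*I*sqrt(3) - 1*(-4293) = 6*I*sqrt(3) + 4293 = 4293 + 6*I*sqrt(3)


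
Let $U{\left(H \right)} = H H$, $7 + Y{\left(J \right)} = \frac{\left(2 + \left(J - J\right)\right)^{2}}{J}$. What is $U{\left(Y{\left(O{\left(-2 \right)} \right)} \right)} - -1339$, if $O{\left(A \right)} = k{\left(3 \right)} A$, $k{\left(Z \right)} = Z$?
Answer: $\frac{12580}{9} \approx 1397.8$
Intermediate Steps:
$O{\left(A \right)} = 3 A$
$Y{\left(J \right)} = -7 + \frac{4}{J}$ ($Y{\left(J \right)} = -7 + \frac{\left(2 + \left(J - J\right)\right)^{2}}{J} = -7 + \frac{\left(2 + 0\right)^{2}}{J} = -7 + \frac{2^{2}}{J} = -7 + \frac{4}{J}$)
$U{\left(H \right)} = H^{2}$
$U{\left(Y{\left(O{\left(-2 \right)} \right)} \right)} - -1339 = \left(-7 + \frac{4}{3 \left(-2\right)}\right)^{2} - -1339 = \left(-7 + \frac{4}{-6}\right)^{2} + 1339 = \left(-7 + 4 \left(- \frac{1}{6}\right)\right)^{2} + 1339 = \left(-7 - \frac{2}{3}\right)^{2} + 1339 = \left(- \frac{23}{3}\right)^{2} + 1339 = \frac{529}{9} + 1339 = \frac{12580}{9}$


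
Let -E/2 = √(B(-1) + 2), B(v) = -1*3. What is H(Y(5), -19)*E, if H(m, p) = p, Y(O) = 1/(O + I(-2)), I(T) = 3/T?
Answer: 38*I ≈ 38.0*I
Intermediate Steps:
Y(O) = 1/(-3/2 + O) (Y(O) = 1/(O + 3/(-2)) = 1/(O + 3*(-½)) = 1/(O - 3/2) = 1/(-3/2 + O))
B(v) = -3
E = -2*I (E = -2*√(-3 + 2) = -2*I ≈ -2.0*I)
H(Y(5), -19)*E = -(-38)*I = 38*I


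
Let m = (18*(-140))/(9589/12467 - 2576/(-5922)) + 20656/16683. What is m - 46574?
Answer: -1031109011010302/21187660245 ≈ -48666.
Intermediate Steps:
m = -44314922759672/21187660245 (m = -2520/(9589*(1/12467) - 2576*(-1/5922)) + 20656*(1/16683) = -2520/(9589/12467 + 184/423) + 20656/16683 = -2520/6350075/5273541 + 20656/16683 = -2520*5273541/6350075 + 20656/16683 = -2657864664/1270015 + 20656/16683 = -44314922759672/21187660245 ≈ -2091.5)
m - 46574 = -44314922759672/21187660245 - 46574 = -1031109011010302/21187660245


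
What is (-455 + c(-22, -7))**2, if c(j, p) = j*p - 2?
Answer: 91809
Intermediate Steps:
c(j, p) = -2 + j*p
(-455 + c(-22, -7))**2 = (-455 + (-2 - 22*(-7)))**2 = (-455 + (-2 + 154))**2 = (-455 + 152)**2 = (-303)**2 = 91809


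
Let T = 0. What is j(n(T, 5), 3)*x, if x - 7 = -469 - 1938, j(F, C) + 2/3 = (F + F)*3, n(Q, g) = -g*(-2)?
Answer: -142400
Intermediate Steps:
n(Q, g) = 2*g
j(F, C) = -2/3 + 6*F (j(F, C) = -2/3 + (F + F)*3 = -2/3 + (2*F)*3 = -2/3 + 6*F)
x = -2400 (x = 7 + (-469 - 1938) = 7 - 2407 = -2400)
j(n(T, 5), 3)*x = (-2/3 + 6*(2*5))*(-2400) = (-2/3 + 6*10)*(-2400) = (-2/3 + 60)*(-2400) = (178/3)*(-2400) = -142400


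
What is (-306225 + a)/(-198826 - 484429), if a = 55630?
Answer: 50119/136651 ≈ 0.36677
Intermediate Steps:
(-306225 + a)/(-198826 - 484429) = (-306225 + 55630)/(-198826 - 484429) = -250595/(-683255) = -250595*(-1/683255) = 50119/136651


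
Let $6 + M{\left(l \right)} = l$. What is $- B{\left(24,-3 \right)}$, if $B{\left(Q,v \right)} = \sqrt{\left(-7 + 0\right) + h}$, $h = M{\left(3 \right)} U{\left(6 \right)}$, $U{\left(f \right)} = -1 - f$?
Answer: $- \sqrt{14} \approx -3.7417$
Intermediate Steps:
$M{\left(l \right)} = -6 + l$
$h = 21$ ($h = \left(-6 + 3\right) \left(-1 - 6\right) = - 3 \left(-1 - 6\right) = \left(-3\right) \left(-7\right) = 21$)
$B{\left(Q,v \right)} = \sqrt{14}$ ($B{\left(Q,v \right)} = \sqrt{\left(-7 + 0\right) + 21} = \sqrt{-7 + 21} = \sqrt{14}$)
$- B{\left(24,-3 \right)} = - \sqrt{14}$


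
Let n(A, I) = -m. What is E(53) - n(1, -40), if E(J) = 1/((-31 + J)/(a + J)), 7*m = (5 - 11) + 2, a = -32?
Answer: 59/154 ≈ 0.38312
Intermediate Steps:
m = -4/7 (m = ((5 - 11) + 2)/7 = (-6 + 2)/7 = (1/7)*(-4) = -4/7 ≈ -0.57143)
n(A, I) = 4/7 (n(A, I) = -1*(-4/7) = 4/7)
E(J) = (-32 + J)/(-31 + J) (E(J) = 1/((-31 + J)/(-32 + J)) = (-32 + J)/(-31 + J))
E(53) - n(1, -40) = (-32 + 53)/(-31 + 53) - 1*4/7 = 21/22 - 4/7 = 59/154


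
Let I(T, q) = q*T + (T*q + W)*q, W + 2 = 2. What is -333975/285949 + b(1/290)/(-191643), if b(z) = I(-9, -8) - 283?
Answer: -63778929062/54800124207 ≈ -1.1638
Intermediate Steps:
W = 0 (W = -2 + 2 = 0)
I(T, q) = T*q + T*q**2 (I(T, q) = q*T + (T*q + 0)*q = T*q + (T*q)*q = T*q + T*q**2)
b(z) = -787 (b(z) = -9*(-8)*(1 - 8) - 283 = -9*(-8)*(-7) - 283 = -504 - 283 = -787)
-333975/285949 + b(1/290)/(-191643) = -333975/285949 - 787/(-191643) = -333975*1/285949 - 787*(-1/191643) = -333975/285949 + 787/191643 = -63778929062/54800124207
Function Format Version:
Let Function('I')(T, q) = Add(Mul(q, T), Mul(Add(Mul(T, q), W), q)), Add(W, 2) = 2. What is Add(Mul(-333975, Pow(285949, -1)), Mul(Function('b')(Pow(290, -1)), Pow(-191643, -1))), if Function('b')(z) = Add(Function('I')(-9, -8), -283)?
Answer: Rational(-63778929062, 54800124207) ≈ -1.1638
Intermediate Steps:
W = 0 (W = Add(-2, 2) = 0)
Function('I')(T, q) = Add(Mul(T, q), Mul(T, Pow(q, 2))) (Function('I')(T, q) = Add(Mul(q, T), Mul(Add(Mul(T, q), 0), q)) = Add(Mul(T, q), Mul(Mul(T, q), q)) = Add(Mul(T, q), Mul(T, Pow(q, 2))))
Function('b')(z) = -787 (Function('b')(z) = Add(Mul(-9, -8, Add(1, -8)), -283) = Add(Mul(-9, -8, -7), -283) = Add(-504, -283) = -787)
Add(Mul(-333975, Pow(285949, -1)), Mul(Function('b')(Pow(290, -1)), Pow(-191643, -1))) = Add(Mul(-333975, Pow(285949, -1)), Mul(-787, Pow(-191643, -1))) = Add(Mul(-333975, Rational(1, 285949)), Mul(-787, Rational(-1, 191643))) = Add(Rational(-333975, 285949), Rational(787, 191643)) = Rational(-63778929062, 54800124207)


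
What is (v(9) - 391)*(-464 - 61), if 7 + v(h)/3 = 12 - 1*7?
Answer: 208425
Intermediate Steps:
v(h) = -6 (v(h) = -21 + 3*(12 - 1*7) = -21 + 3*(12 - 7) = -21 + 3*5 = -21 + 15 = -6)
(v(9) - 391)*(-464 - 61) = (-6 - 391)*(-464 - 61) = -397*(-525) = 208425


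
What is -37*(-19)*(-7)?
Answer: -4921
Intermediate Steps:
-37*(-19)*(-7) = 703*(-7) = -4921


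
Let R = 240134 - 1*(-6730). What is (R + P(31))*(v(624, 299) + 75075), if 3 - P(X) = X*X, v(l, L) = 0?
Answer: 18461392950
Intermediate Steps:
R = 246864 (R = 240134 + 6730 = 246864)
P(X) = 3 - X² (P(X) = 3 - X*X = 3 - X²)
(R + P(31))*(v(624, 299) + 75075) = (246864 + (3 - 1*31²))*(0 + 75075) = (246864 + (3 - 1*961))*75075 = (246864 + (3 - 961))*75075 = (246864 - 958)*75075 = 245906*75075 = 18461392950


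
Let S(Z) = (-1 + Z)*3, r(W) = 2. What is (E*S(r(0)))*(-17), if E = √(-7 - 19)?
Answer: -51*I*√26 ≈ -260.05*I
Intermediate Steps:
S(Z) = -3 + 3*Z
E = I*√26 (E = √(-26) = I*√26 ≈ 5.099*I)
(E*S(r(0)))*(-17) = ((I*√26)*(-3 + 3*2))*(-17) = ((I*√26)*(-3 + 6))*(-17) = ((I*√26)*3)*(-17) = (3*I*√26)*(-17) = -51*I*√26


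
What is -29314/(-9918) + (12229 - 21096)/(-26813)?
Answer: 436969594/132965667 ≈ 3.2863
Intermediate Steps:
-29314/(-9918) + (12229 - 21096)/(-26813) = -29314*(-1/9918) - 8867*(-1/26813) = 14657/4959 + 8867/26813 = 436969594/132965667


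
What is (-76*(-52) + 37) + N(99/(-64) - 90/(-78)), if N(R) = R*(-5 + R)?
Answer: 2762748785/692224 ≈ 3991.1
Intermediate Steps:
(-76*(-52) + 37) + N(99/(-64) - 90/(-78)) = (-76*(-52) + 37) + (99/(-64) - 90/(-78))*(-5 + (99/(-64) - 90/(-78))) = (3952 + 37) + (99*(-1/64) - 90*(-1/78))*(-5 + (99*(-1/64) - 90*(-1/78))) = 3989 + (-99/64 + 15/13)*(-5 + (-99/64 + 15/13)) = 3989 - 327*(-5 - 327/832)/832 = 3989 - 327/832*(-4487/832) = 3989 + 1467249/692224 = 2762748785/692224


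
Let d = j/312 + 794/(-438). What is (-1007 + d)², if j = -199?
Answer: 58733048735001/57638464 ≈ 1.0190e+6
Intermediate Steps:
d = -18605/7592 (d = -199/312 + 794/(-438) = -199*1/312 + 794*(-1/438) = -199/312 - 397/219 = -18605/7592 ≈ -2.4506)
(-1007 + d)² = (-1007 - 18605/7592)² = (-7663749/7592)² = 58733048735001/57638464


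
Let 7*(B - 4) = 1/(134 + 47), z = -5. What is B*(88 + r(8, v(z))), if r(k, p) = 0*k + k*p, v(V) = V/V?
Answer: 486624/1267 ≈ 384.08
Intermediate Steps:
v(V) = 1
r(k, p) = k*p (r(k, p) = 0 + k*p = k*p)
B = 5069/1267 (B = 4 + 1/(7*(134 + 47)) = 4 + (1/7)/181 = 4 + (1/7)*(1/181) = 4 + 1/1267 = 5069/1267 ≈ 4.0008)
B*(88 + r(8, v(z))) = 5069*(88 + 8*1)/1267 = 5069*(88 + 8)/1267 = (5069/1267)*96 = 486624/1267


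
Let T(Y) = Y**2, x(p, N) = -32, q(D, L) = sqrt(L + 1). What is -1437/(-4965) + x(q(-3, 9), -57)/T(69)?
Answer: 2227559/7879455 ≈ 0.28270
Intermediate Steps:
q(D, L) = sqrt(1 + L)
-1437/(-4965) + x(q(-3, 9), -57)/T(69) = -1437/(-4965) - 32/(69**2) = -1437*(-1/4965) - 32/4761 = 479/1655 - 32*1/4761 = 479/1655 - 32/4761 = 2227559/7879455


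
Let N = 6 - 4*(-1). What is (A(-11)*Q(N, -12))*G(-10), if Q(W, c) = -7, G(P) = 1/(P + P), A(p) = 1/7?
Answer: 1/20 ≈ 0.050000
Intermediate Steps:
A(p) = 1/7
G(P) = 1/(2*P)
N = 10 (N = 6 + 4 = 10)
(A(-11)*Q(N, -12))*G(-10) = ((1/7)*(-7))*((1/2)/(-10)) = -(-1)/(2*10) = -1*(-1/20) = 1/20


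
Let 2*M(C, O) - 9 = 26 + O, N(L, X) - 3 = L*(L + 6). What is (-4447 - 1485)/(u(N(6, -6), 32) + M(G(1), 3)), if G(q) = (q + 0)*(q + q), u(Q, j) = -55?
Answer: 1483/9 ≈ 164.78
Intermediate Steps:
N(L, X) = 3 + L*(6 + L) (N(L, X) = 3 + L*(L + 6) = 3 + L*(6 + L))
G(q) = 2*q² (G(q) = q*(2*q) = 2*q²)
M(C, O) = 35/2 + O/2 (M(C, O) = 9/2 + (26 + O)/2 = 9/2 + (13 + O/2) = 35/2 + O/2)
(-4447 - 1485)/(u(N(6, -6), 32) + M(G(1), 3)) = (-4447 - 1485)/(-55 + (35/2 + (½)*3)) = -5932/(-55 + (35/2 + 3/2)) = -5932/(-55 + 19) = -5932/(-36) = -5932*(-1/36) = 1483/9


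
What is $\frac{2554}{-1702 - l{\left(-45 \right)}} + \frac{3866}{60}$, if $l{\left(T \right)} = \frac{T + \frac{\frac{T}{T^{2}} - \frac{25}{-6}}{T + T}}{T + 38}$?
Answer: $\frac{182902017709}{2906048190} \approx 62.938$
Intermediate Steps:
$l{\left(T \right)} = \frac{T + \frac{\frac{25}{6} + \frac{1}{T}}{2 T}}{38 + T}$ ($l{\left(T \right)} = \frac{T + \frac{\frac{T}{T^{2}} - - \frac{25}{6}}{2 T}}{38 + T} = \frac{T + \left(\frac{1}{T} + \frac{25}{6}\right) \frac{1}{2 T}}{38 + T} = \frac{T + \left(\frac{25}{6} + \frac{1}{T}\right) \frac{1}{2 T}}{38 + T} = \frac{T + \frac{\frac{25}{6} + \frac{1}{T}}{2 T}}{38 + T}$)
$\frac{2554}{-1702 - l{\left(-45 \right)}} + \frac{3866}{60} = \frac{2554}{-1702 - \frac{6 + 12 \left(-45\right)^{3} + 25 \left(-45\right)}{12 \cdot 2025 \left(38 - 45\right)}} + \frac{3866}{60} = \frac{2554}{-1702 - \frac{1}{12} \cdot \frac{1}{2025} \frac{1}{-7} \left(6 + 12 \left(-91125\right) - 1125\right)} + 3866 \cdot \frac{1}{60} = \frac{2554}{-1702 - \frac{1}{12} \cdot \frac{1}{2025} \left(- \frac{1}{7}\right) \left(6 - 1093500 - 1125\right)} + \frac{1933}{30} = \frac{2554}{-1702 - \frac{1}{12} \cdot \frac{1}{2025} \left(- \frac{1}{7}\right) \left(-1094619\right)} + \frac{1933}{30} = \frac{2554}{-1702 - \frac{364873}{56700}} + \frac{1933}{30} = \frac{2554}{- \frac{96868273}{56700}} + \frac{1933}{30} = 2554 \left(- \frac{56700}{96868273}\right) + \frac{1933}{30} = - \frac{144811800}{96868273} + \frac{1933}{30} = \frac{182902017709}{2906048190}$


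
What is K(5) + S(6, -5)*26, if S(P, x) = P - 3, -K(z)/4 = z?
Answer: 58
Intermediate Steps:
K(z) = -4*z
S(P, x) = -3 + P
K(5) + S(6, -5)*26 = -4*5 + (-3 + 6)*26 = -20 + 3*26 = -20 + 78 = 58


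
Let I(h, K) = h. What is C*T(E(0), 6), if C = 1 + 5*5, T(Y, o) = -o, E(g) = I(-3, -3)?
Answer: -156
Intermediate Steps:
E(g) = -3
C = 26 (C = 1 + 25 = 26)
C*T(E(0), 6) = 26*(-1*6) = 26*(-6) = -156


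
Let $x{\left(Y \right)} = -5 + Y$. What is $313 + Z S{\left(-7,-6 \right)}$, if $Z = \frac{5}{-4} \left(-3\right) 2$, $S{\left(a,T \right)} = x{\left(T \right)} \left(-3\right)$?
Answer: $\frac{1121}{2} \approx 560.5$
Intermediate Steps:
$S{\left(a,T \right)} = 15 - 3 T$ ($S{\left(a,T \right)} = \left(-5 + T\right) \left(-3\right) = 15 - 3 T$)
$Z = \frac{15}{2}$ ($Z = 5 \left(- \frac{1}{4}\right) \left(-3\right) 2 = \left(- \frac{5}{4}\right) \left(-3\right) 2 = \frac{15}{4} \cdot 2 = \frac{15}{2} \approx 7.5$)
$313 + Z S{\left(-7,-6 \right)} = 313 + \frac{15 \left(15 - -18\right)}{2} = 313 + \frac{15 \left(15 + 18\right)}{2} = 313 + \frac{15}{2} \cdot 33 = 313 + \frac{495}{2} = \frac{1121}{2}$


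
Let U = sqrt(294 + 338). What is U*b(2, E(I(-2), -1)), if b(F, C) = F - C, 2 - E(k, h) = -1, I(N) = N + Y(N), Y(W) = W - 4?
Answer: -2*sqrt(158) ≈ -25.140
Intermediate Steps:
Y(W) = -4 + W
I(N) = -4 + 2*N (I(N) = N + (-4 + N) = -4 + 2*N)
E(k, h) = 3 (E(k, h) = 2 - 1*(-1) = 2 + 1 = 3)
U = 2*sqrt(158) (U = sqrt(632) = 2*sqrt(158) ≈ 25.140)
U*b(2, E(I(-2), -1)) = (2*sqrt(158))*(2 - 1*3) = (2*sqrt(158))*(2 - 3) = (2*sqrt(158))*(-1) = -2*sqrt(158)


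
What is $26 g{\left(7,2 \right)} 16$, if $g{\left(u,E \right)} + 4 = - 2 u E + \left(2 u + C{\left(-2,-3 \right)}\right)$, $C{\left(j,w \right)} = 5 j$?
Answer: $-11648$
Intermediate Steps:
$g{\left(u,E \right)} = -14 + 2 u - 2 E u$ ($g{\left(u,E \right)} = -4 + \left(- 2 u E + \left(2 u + 5 \left(-2\right)\right)\right) = -4 - \left(10 - 2 u + 2 E u\right) = -14 + 2 u - 2 E u$)
$26 g{\left(7,2 \right)} 16 = 26 \left(-14 + 2 \cdot 7 - 4 \cdot 7\right) 16 = 26 \left(-14 + 14 - 28\right) 16 = 26 \left(-28\right) 16 = \left(-728\right) 16 = -11648$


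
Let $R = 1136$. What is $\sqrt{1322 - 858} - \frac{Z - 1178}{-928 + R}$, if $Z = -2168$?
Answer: $\frac{1673}{104} + 4 \sqrt{29} \approx 37.627$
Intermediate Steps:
$\sqrt{1322 - 858} - \frac{Z - 1178}{-928 + R} = \sqrt{1322 - 858} - \frac{-2168 - 1178}{-928 + 1136} = \sqrt{464} - - \frac{3346}{208} = 4 \sqrt{29} - \left(-3346\right) \frac{1}{208} = 4 \sqrt{29} - - \frac{1673}{104} = 4 \sqrt{29} + \frac{1673}{104} = \frac{1673}{104} + 4 \sqrt{29}$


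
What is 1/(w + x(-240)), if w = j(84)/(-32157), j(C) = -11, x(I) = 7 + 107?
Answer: 32157/3665909 ≈ 0.0087719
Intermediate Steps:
x(I) = 114
w = 11/32157 (w = -11/(-32157) = -11*(-1/32157) = 11/32157 ≈ 0.00034207)
1/(w + x(-240)) = 1/(11/32157 + 114) = 1/(3665909/32157) = 32157/3665909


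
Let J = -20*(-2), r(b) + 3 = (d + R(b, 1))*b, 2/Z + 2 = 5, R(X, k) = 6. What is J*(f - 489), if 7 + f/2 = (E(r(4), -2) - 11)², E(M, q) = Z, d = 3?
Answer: -104200/9 ≈ -11578.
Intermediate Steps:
Z = ⅔ (Z = 2/(-2 + 5) = 2/3 = 2*(⅓) = ⅔ ≈ 0.66667)
r(b) = -3 + 9*b (r(b) = -3 + (3 + 6)*b = -3 + 9*b)
E(M, q) = ⅔
J = 40
f = 1796/9 (f = -14 + 2*(⅔ - 11)² = -14 + 2*(-31/3)² = -14 + 2*(961/9) = -14 + 1922/9 = 1796/9 ≈ 199.56)
J*(f - 489) = 40*(1796/9 - 489) = 40*(-2605/9) = -104200/9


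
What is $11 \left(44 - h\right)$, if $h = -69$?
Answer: $1243$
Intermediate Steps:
$11 \left(44 - h\right) = 11 \left(44 - -69\right) = 11 \left(44 + 69\right) = 11 \cdot 113 = 1243$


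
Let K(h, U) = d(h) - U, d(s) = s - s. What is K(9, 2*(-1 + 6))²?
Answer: 100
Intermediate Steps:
d(s) = 0
K(h, U) = -U (K(h, U) = 0 - U = -U)
K(9, 2*(-1 + 6))² = (-2*(-1 + 6))² = (-2*5)² = (-1*10)² = (-10)² = 100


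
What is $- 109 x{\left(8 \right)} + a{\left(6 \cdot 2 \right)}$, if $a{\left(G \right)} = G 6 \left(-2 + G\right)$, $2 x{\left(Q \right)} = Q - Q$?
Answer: $720$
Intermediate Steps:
$x{\left(Q \right)} = 0$ ($x{\left(Q \right)} = \frac{Q - Q}{2} = \frac{1}{2} \cdot 0 = 0$)
$a{\left(G \right)} = 6 G \left(-2 + G\right)$
$- 109 x{\left(8 \right)} + a{\left(6 \cdot 2 \right)} = \left(-109\right) 0 + 6 \cdot 6 \cdot 2 \left(-2 + 6 \cdot 2\right) = 0 + 6 \cdot 12 \left(-2 + 12\right) = 0 + 6 \cdot 12 \cdot 10 = 0 + 720 = 720$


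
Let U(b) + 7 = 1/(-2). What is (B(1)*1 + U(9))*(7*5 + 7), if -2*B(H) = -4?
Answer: -231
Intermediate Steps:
U(b) = -15/2 (U(b) = -7 + 1/(-2) = -7 - ½ = -15/2)
B(H) = 2 (B(H) = -½*(-4) = 2)
(B(1)*1 + U(9))*(7*5 + 7) = (2*1 - 15/2)*(7*5 + 7) = (2 - 15/2)*(35 + 7) = -11/2*42 = -231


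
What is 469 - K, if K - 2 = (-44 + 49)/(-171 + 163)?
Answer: 3741/8 ≈ 467.63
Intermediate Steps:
K = 11/8 (K = 2 + (-44 + 49)/(-171 + 163) = 2 + 5/(-8) = 2 + 5*(-⅛) = 2 - 5/8 = 11/8 ≈ 1.3750)
469 - K = 469 - 1*11/8 = 469 - 11/8 = 3741/8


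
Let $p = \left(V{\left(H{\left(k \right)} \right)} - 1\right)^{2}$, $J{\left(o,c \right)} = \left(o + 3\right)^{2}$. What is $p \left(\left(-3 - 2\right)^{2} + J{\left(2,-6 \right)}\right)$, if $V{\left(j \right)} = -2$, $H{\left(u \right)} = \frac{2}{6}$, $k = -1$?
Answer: $450$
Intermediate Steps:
$H{\left(u \right)} = \frac{1}{3}$ ($H{\left(u \right)} = 2 \cdot \frac{1}{6} = \frac{1}{3}$)
$J{\left(o,c \right)} = \left(3 + o\right)^{2}$
$p = 9$ ($p = \left(-2 - 1\right)^{2} = \left(-3\right)^{2} = 9$)
$p \left(\left(-3 - 2\right)^{2} + J{\left(2,-6 \right)}\right) = 9 \left(\left(-3 - 2\right)^{2} + \left(3 + 2\right)^{2}\right) = 9 \left(\left(-5\right)^{2} + 5^{2}\right) = 9 \left(25 + 25\right) = 9 \cdot 50 = 450$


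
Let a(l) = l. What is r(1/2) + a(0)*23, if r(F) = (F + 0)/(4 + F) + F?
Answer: 11/18 ≈ 0.61111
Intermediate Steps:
r(F) = F + F/(4 + F) (r(F) = F/(4 + F) + F = F + F/(4 + F))
r(1/2) + a(0)*23 = (5 + 1/2)/(2*(4 + 1/2)) + 0*23 = (5 + 1/2)/(2*(4 + 1/2)) + 0 = (1/2)*(11/2)/(9/2) + 0 = (1/2)*(2/9)*(11/2) + 0 = 11/18 + 0 = 11/18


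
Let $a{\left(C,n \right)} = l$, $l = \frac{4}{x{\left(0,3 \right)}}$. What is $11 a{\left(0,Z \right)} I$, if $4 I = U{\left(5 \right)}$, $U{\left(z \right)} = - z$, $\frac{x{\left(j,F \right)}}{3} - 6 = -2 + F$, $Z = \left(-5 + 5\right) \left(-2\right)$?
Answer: $- \frac{55}{21} \approx -2.619$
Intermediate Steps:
$Z = 0$ ($Z = 0 \left(-2\right) = 0$)
$x{\left(j,F \right)} = 12 + 3 F$ ($x{\left(j,F \right)} = 18 + 3 \left(-2 + F\right) = 18 + \left(-6 + 3 F\right) = 12 + 3 F$)
$l = \frac{4}{21}$ ($l = \frac{4}{12 + 3 \cdot 3} = \frac{4}{12 + 9} = \frac{4}{21} \approx 0.19048$)
$a{\left(C,n \right)} = \frac{4}{21}$
$I = - \frac{5}{4}$ ($I = \frac{\left(-1\right) 5}{4} = \frac{1}{4} \left(-5\right) = - \frac{5}{4} \approx -1.25$)
$11 a{\left(0,Z \right)} I = 11 \cdot \frac{4}{21} \left(- \frac{5}{4}\right) = \frac{44}{21} \left(- \frac{5}{4}\right) = - \frac{55}{21}$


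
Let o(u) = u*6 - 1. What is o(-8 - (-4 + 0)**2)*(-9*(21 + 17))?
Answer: 49590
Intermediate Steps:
o(u) = -1 + 6*u (o(u) = 6*u - 1 = -1 + 6*u)
o(-8 - (-4 + 0)**2)*(-9*(21 + 17)) = (-1 + 6*(-8 - (-4 + 0)**2))*(-9*(21 + 17)) = (-1 + 6*(-8 - 1*(-4)**2))*(-9*38) = (-1 + 6*(-8 - 1*16))*(-342) = (-1 + 6*(-8 - 16))*(-342) = (-1 + 6*(-24))*(-342) = (-1 - 144)*(-342) = -145*(-342) = 49590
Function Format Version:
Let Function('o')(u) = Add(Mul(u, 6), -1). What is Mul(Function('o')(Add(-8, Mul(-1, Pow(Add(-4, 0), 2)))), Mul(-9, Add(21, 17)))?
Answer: 49590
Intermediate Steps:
Function('o')(u) = Add(-1, Mul(6, u)) (Function('o')(u) = Add(Mul(6, u), -1) = Add(-1, Mul(6, u)))
Mul(Function('o')(Add(-8, Mul(-1, Pow(Add(-4, 0), 2)))), Mul(-9, Add(21, 17))) = Mul(Add(-1, Mul(6, Add(-8, Mul(-1, Pow(Add(-4, 0), 2))))), Mul(-9, Add(21, 17))) = Mul(Add(-1, Mul(6, Add(-8, Mul(-1, Pow(-4, 2))))), Mul(-9, 38)) = Mul(Add(-1, Mul(6, Add(-8, Mul(-1, 16)))), -342) = Mul(Add(-1, Mul(6, Add(-8, -16))), -342) = Mul(Add(-1, Mul(6, -24)), -342) = Mul(Add(-1, -144), -342) = Mul(-145, -342) = 49590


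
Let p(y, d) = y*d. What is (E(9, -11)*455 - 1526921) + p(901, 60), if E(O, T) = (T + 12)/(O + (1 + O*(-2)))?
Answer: -11783343/8 ≈ -1.4729e+6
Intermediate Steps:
p(y, d) = d*y
E(O, T) = (12 + T)/(1 - O) (E(O, T) = (12 + T)/(O + (1 - 2*O)) = (12 + T)/(1 - O))
(E(9, -11)*455 - 1526921) + p(901, 60) = (((-12 - 1*(-11))/(-1 + 9))*455 - 1526921) + 60*901 = (((-12 + 11)/8)*455 - 1526921) + 54060 = (((⅛)*(-1))*455 - 1526921) + 54060 = (-⅛*455 - 1526921) + 54060 = (-455/8 - 1526921) + 54060 = -12215823/8 + 54060 = -11783343/8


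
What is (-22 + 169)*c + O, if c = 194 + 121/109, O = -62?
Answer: 3119491/109 ≈ 28619.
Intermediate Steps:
c = 21267/109 (c = 194 + 121*(1/109) = 194 + 121/109 = 21267/109 ≈ 195.11)
(-22 + 169)*c + O = (-22 + 169)*(21267/109) - 62 = 147*(21267/109) - 62 = 3126249/109 - 62 = 3119491/109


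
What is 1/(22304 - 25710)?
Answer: -1/3406 ≈ -0.00029360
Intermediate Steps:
1/(22304 - 25710) = 1/(-3406) = -1/3406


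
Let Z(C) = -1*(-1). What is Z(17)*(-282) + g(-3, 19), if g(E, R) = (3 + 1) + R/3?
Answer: -815/3 ≈ -271.67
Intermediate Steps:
Z(C) = 1
g(E, R) = 4 + R/3 (g(E, R) = 4 + R*(⅓) = 4 + R/3)
Z(17)*(-282) + g(-3, 19) = 1*(-282) + (4 + (⅓)*19) = -282 + (4 + 19/3) = -282 + 31/3 = -815/3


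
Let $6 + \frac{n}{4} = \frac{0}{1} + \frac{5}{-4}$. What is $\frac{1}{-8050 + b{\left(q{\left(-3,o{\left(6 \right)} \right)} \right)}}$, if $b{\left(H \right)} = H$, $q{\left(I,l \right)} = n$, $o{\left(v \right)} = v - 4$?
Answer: $- \frac{1}{8079} \approx -0.00012378$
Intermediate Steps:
$o{\left(v \right)} = -4 + v$
$n = -29$ ($n = -24 + 4 \left(\frac{0}{1} + \frac{5}{-4}\right) = -24 + 4 \left(0 \cdot 1 + 5 \left(- \frac{1}{4}\right)\right) = -24 + 4 \left(0 - \frac{5}{4}\right) = -24 + 4 \left(- \frac{5}{4}\right) = -24 - 5 = -29$)
$q{\left(I,l \right)} = -29$
$\frac{1}{-8050 + b{\left(q{\left(-3,o{\left(6 \right)} \right)} \right)}} = \frac{1}{-8050 - 29} = \frac{1}{-8079} = - \frac{1}{8079}$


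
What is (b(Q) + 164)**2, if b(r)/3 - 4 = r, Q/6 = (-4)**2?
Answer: 215296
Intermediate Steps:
Q = 96 (Q = 6*(-4)**2 = 6*16 = 96)
b(r) = 12 + 3*r
(b(Q) + 164)**2 = ((12 + 3*96) + 164)**2 = ((12 + 288) + 164)**2 = (300 + 164)**2 = 464**2 = 215296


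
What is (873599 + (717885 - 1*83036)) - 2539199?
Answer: -1030751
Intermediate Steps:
(873599 + (717885 - 1*83036)) - 2539199 = (873599 + (717885 - 83036)) - 2539199 = (873599 + 634849) - 2539199 = 1508448 - 2539199 = -1030751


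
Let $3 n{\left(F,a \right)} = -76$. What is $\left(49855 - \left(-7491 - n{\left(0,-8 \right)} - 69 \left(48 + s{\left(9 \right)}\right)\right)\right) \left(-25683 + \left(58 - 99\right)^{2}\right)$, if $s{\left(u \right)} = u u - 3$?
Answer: $- \frac{4753452088}{3} \approx -1.5845 \cdot 10^{9}$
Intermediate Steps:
$n{\left(F,a \right)} = - \frac{76}{3}$ ($n{\left(F,a \right)} = \frac{1}{3} \left(-76\right) = - \frac{76}{3}$)
$s{\left(u \right)} = -3 + u^{2}$ ($s{\left(u \right)} = u^{2} - 3 = -3 + u^{2}$)
$\left(49855 - \left(-7491 - n{\left(0,-8 \right)} - 69 \left(48 + s{\left(9 \right)}\right)\right)\right) \left(-25683 + \left(58 - 99\right)^{2}\right) = \left(49855 - \left(- \frac{22397}{3} - 69 \left(48 - \left(3 - 9^{2}\right)\right)\right)\right) \left(-25683 + \left(58 - 99\right)^{2}\right) = \left(49855 - \left(- \frac{22397}{3} - 69 \left(48 + \left(-3 + 81\right)\right)\right)\right) \left(-25683 + \left(-41\right)^{2}\right) = \left(49855 - \left(- \frac{22397}{3} - 69 \left(48 + 78\right)\right)\right) \left(-25683 + 1681\right) = \left(49855 - \left(- \frac{22397}{3} - 8694\right)\right) \left(-24002\right) = \left(49855 + \left(\frac{22397}{3} - -8694\right)\right) \left(-24002\right) = \left(49855 + \left(\frac{22397}{3} + 8694\right)\right) \left(-24002\right) = \left(49855 + \frac{48479}{3}\right) \left(-24002\right) = \frac{198044}{3} \left(-24002\right) = - \frac{4753452088}{3}$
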